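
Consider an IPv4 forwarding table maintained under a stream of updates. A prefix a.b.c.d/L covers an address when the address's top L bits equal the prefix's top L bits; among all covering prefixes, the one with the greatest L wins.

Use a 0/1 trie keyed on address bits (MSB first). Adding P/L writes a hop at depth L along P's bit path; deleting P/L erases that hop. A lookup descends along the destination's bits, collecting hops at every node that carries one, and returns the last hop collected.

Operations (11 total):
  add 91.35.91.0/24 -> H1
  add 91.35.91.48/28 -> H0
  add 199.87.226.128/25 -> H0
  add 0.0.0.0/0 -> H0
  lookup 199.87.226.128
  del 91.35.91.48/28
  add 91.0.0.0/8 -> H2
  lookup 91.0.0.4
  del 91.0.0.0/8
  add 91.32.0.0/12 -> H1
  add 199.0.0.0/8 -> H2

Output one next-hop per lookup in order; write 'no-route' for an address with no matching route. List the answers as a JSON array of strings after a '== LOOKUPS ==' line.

Process each operation:
  add 91.35.91.0/24 -> H1 at depth 24
  add 91.35.91.48/28 -> H0 at depth 28
  add 199.87.226.128/25 -> H0 at depth 25
  add 0.0.0.0/0 -> H0 at depth 0
  ? 199.87.226.128  path d0:H0→d1:-→d2:-→d3:-→d4:-→d5:-→d6:-→d7:-→d8:-→d9:-→d10:-→d11:-→d12:-→d13:-→d14:-→d15:-→d16:-→d17:-→d18:-→d19:-→d20:-→d21:-→d22:-→d23:-→d24:-→d25:H0  best=H0
  del 91.35.91.48/28 (clear depth 28)
  add 91.0.0.0/8 -> H2 at depth 8
  ? 91.0.0.4  path d0:H0→d1:-→d2:-→d3:-→d4:-→d5:-→d6:-→d7:-→d8:H2→d9:-→d10:-  best=H2
  del 91.0.0.0/8 (clear depth 8)
  add 91.32.0.0/12 -> H1 at depth 12
  add 199.0.0.0/8 -> H2 at depth 8

== LOOKUPS ==
["H0","H2"]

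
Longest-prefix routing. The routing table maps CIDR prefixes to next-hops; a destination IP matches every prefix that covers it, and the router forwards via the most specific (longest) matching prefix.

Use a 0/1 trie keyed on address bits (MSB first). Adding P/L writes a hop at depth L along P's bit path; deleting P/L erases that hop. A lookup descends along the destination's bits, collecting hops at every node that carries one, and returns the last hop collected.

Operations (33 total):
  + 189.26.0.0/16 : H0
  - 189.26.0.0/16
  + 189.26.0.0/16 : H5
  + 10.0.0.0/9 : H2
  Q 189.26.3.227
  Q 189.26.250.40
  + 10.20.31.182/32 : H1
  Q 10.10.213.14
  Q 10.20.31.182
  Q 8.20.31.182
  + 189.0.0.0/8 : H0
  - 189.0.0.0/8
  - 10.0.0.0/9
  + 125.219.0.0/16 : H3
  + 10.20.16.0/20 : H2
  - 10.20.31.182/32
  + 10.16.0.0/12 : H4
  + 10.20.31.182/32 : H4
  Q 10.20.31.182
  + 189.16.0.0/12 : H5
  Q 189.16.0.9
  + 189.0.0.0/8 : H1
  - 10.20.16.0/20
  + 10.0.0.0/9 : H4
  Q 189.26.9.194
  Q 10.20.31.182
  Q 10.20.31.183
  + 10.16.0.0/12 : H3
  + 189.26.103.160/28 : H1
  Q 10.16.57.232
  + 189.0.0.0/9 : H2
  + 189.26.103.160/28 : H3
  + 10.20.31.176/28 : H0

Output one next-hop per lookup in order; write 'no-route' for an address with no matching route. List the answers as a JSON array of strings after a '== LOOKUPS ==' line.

Trace:
  add 189.26.0.0/16 -> H0 at depth 16
  del 189.26.0.0/16 (clear depth 16)
  add 189.26.0.0/16 -> H5 at depth 16
  add 10.0.0.0/9 -> H2 at depth 9
  Q 189.26.3.227: descend 1011110100011010 ; hops seen [H5] ; pick H5
  Q 189.26.250.40: descend 1011110100011010 ; hops seen [H5] ; pick H5
  add 10.20.31.182/32 -> H1 at depth 32
  Q 10.10.213.14: descend 00001010000 ; hops seen [H2] ; pick H2
  Q 10.20.31.182: descend 00001010000101000001111110110110 ; hops seen [H2,H1] ; pick H1
  Q 8.20.31.182: descend 000010 ; hops seen [∅] ; pick no-route
  add 189.0.0.0/8 -> H0 at depth 8
  del 189.0.0.0/8 (clear depth 8)
  del 10.0.0.0/9 (clear depth 9)
  add 125.219.0.0/16 -> H3 at depth 16
  add 10.20.16.0/20 -> H2 at depth 20
  del 10.20.31.182/32 (clear depth 32)
  add 10.16.0.0/12 -> H4 at depth 12
  add 10.20.31.182/32 -> H4 at depth 32
  Q 10.20.31.182: descend 00001010000101000001111110110110 ; hops seen [H4,H2,H4] ; pick H4
  add 189.16.0.0/12 -> H5 at depth 12
  Q 189.16.0.9: descend 101111010001 ; hops seen [H5] ; pick H5
  add 189.0.0.0/8 -> H1 at depth 8
  del 10.20.16.0/20 (clear depth 20)
  add 10.0.0.0/9 -> H4 at depth 9
  Q 189.26.9.194: descend 1011110100011010 ; hops seen [H1,H5,H5] ; pick H5
  Q 10.20.31.182: descend 00001010000101000001111110110110 ; hops seen [H4,H4,H4] ; pick H4
  Q 10.20.31.183: descend 0000101000010100000111111011011 ; hops seen [H4,H4] ; pick H4
  add 10.16.0.0/12 -> H3 at depth 12
  add 189.26.103.160/28 -> H1 at depth 28
  Q 10.16.57.232: descend 0000101000010 ; hops seen [H4,H3] ; pick H3
  add 189.0.0.0/9 -> H2 at depth 9
  add 189.26.103.160/28 -> H3 at depth 28
  add 10.20.31.176/28 -> H0 at depth 28

== LOOKUPS ==
["H5","H5","H2","H1","no-route","H4","H5","H5","H4","H4","H3"]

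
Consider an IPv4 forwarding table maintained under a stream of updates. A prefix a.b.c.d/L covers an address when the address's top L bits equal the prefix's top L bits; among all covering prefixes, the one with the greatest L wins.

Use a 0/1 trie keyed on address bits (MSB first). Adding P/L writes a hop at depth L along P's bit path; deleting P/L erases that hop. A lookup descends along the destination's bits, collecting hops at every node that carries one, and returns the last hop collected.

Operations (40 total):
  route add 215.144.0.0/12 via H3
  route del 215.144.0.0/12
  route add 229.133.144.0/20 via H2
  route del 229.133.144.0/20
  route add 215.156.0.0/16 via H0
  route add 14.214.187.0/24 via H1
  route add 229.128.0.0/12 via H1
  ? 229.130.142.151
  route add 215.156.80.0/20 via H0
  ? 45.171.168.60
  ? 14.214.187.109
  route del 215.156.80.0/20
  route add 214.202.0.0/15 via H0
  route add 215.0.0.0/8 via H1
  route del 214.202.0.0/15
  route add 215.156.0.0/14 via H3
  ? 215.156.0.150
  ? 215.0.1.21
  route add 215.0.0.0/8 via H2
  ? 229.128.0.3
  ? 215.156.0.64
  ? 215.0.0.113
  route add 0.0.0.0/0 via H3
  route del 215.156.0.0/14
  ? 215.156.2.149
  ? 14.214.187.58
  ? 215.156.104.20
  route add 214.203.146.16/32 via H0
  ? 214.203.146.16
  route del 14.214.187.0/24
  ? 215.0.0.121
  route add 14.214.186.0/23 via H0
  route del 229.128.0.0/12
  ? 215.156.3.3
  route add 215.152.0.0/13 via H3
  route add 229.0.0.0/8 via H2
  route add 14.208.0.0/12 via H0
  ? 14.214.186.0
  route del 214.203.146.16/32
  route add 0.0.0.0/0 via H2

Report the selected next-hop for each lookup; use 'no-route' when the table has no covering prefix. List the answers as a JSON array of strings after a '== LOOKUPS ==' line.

Process each operation:
  + 215.144.0.0/12 (H3) depth=12
  del 215.144.0.0/12 (clear depth 12)
  + 229.133.144.0/20 (H2) depth=20
  del 229.133.144.0/20 (clear depth 20)
  + 215.156.0.0/16 (H0) depth=16
  + 14.214.187.0/24 (H1) depth=24
  + 229.128.0.0/12 (H1) depth=12
  ? 229.130.142.151  path d0:-→d1:-→d2:-→d3:-→d4:-→d5:-→d6:-→d7:-→d8:-→d9:-→d10:-→d11:-→d12:H1→d13:-  best=H1
  + 215.156.80.0/20 (H0) depth=20
  ? 45.171.168.60  path d0:-→d1:-→d2:-  best=no-route
  ? 14.214.187.109  path d0:-→d1:-→d2:-→d3:-→d4:-→d5:-→d6:-→d7:-→d8:-→d9:-→d10:-→d11:-→d12:-→d13:-→d14:-→d15:-→d16:-→d17:-→d18:-→d19:-→d20:-→d21:-→d22:-→d23:-→d24:H1  best=H1
  del 215.156.80.0/20 (clear depth 20)
  + 214.202.0.0/15 (H0) depth=15
  + 215.0.0.0/8 (H1) depth=8
  del 214.202.0.0/15 (clear depth 15)
  + 215.156.0.0/14 (H3) depth=14
  ? 215.156.0.150  path d0:-→d1:-→d2:-→d3:-→d4:-→d5:-→d6:-→d7:-→d8:H1→d9:-→d10:-→d11:-→d12:-→d13:-→d14:H3→d15:-→d16:H0→d17:-  best=H0
  ? 215.0.1.21  path d0:-→d1:-→d2:-→d3:-→d4:-→d5:-→d6:-→d7:-→d8:H1  best=H1
  + 215.0.0.0/8 (H2) depth=8
  ? 229.128.0.3  path d0:-→d1:-→d2:-→d3:-→d4:-→d5:-→d6:-→d7:-→d8:-→d9:-→d10:-→d11:-→d12:H1→d13:-  best=H1
  ? 215.156.0.64  path d0:-→d1:-→d2:-→d3:-→d4:-→d5:-→d6:-→d7:-→d8:H2→d9:-→d10:-→d11:-→d12:-→d13:-→d14:H3→d15:-→d16:H0→d17:-  best=H0
  ? 215.0.0.113  path d0:-→d1:-→d2:-→d3:-→d4:-→d5:-→d6:-→d7:-→d8:H2  best=H2
  + 0.0.0.0/0 (H3) depth=0
  del 215.156.0.0/14 (clear depth 14)
  ? 215.156.2.149  path d0:H3→d1:-→d2:-→d3:-→d4:-→d5:-→d6:-→d7:-→d8:H2→d9:-→d10:-→d11:-→d12:-→d13:-→d14:-→d15:-→d16:H0→d17:-  best=H0
  ? 14.214.187.58  path d0:H3→d1:-→d2:-→d3:-→d4:-→d5:-→d6:-→d7:-→d8:-→d9:-→d10:-→d11:-→d12:-→d13:-→d14:-→d15:-→d16:-→d17:-→d18:-→d19:-→d20:-→d21:-→d22:-→d23:-→d24:H1  best=H1
  ? 215.156.104.20  path d0:H3→d1:-→d2:-→d3:-→d4:-→d5:-→d6:-→d7:-→d8:H2→d9:-→d10:-→d11:-→d12:-→d13:-→d14:-→d15:-→d16:H0→d17:-→d18:-  best=H0
  + 214.203.146.16/32 (H0) depth=32
  ? 214.203.146.16  path d0:H3→d1:-→d2:-→d3:-→d4:-→d5:-→d6:-→d7:-→d8:-→d9:-→d10:-→d11:-→d12:-→d13:-→d14:-→d15:-→d16:-→d17:-→d18:-→d19:-→d20:-→d21:-→d22:-→d23:-→d24:-→d25:-→d26:-→d27:-→d28:-→d29:-→d30:-→d31:-→d32:H0  best=H0
  del 14.214.187.0/24 (clear depth 24)
  ? 215.0.0.121  path d0:H3→d1:-→d2:-→d3:-→d4:-→d5:-→d6:-→d7:-→d8:H2  best=H2
  + 14.214.186.0/23 (H0) depth=23
  del 229.128.0.0/12 (clear depth 12)
  ? 215.156.3.3  path d0:H3→d1:-→d2:-→d3:-→d4:-→d5:-→d6:-→d7:-→d8:H2→d9:-→d10:-→d11:-→d12:-→d13:-→d14:-→d15:-→d16:H0→d17:-  best=H0
  + 215.152.0.0/13 (H3) depth=13
  + 229.0.0.0/8 (H2) depth=8
  + 14.208.0.0/12 (H0) depth=12
  ? 14.214.186.0  path d0:H3→d1:-→d2:-→d3:-→d4:-→d5:-→d6:-→d7:-→d8:-→d9:-→d10:-→d11:-→d12:H0→d13:-→d14:-→d15:-→d16:-→d17:-→d18:-→d19:-→d20:-→d21:-→d22:-→d23:H0  best=H0
  del 214.203.146.16/32 (clear depth 32)
  + 0.0.0.0/0 (H2) depth=0

== LOOKUPS ==
["H1","no-route","H1","H0","H1","H1","H0","H2","H0","H1","H0","H0","H2","H0","H0"]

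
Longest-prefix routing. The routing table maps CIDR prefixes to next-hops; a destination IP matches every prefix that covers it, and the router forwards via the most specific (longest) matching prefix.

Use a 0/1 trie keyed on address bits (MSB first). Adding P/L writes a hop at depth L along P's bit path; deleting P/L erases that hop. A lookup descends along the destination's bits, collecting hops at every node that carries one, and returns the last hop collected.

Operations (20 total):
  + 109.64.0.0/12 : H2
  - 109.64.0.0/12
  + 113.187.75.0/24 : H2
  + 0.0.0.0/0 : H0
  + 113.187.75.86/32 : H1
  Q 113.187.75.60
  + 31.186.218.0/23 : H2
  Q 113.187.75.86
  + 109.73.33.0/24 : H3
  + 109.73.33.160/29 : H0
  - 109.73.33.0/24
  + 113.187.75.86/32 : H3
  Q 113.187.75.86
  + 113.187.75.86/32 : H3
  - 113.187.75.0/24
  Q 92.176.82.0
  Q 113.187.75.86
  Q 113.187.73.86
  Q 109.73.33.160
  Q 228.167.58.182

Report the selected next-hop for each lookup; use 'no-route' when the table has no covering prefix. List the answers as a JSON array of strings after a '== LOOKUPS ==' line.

Process each operation:
  add 109.64.0.0/12 -> H2 at depth 12
  del 109.64.0.0/12 (clear depth 12)
  add 113.187.75.0/24 -> H2 at depth 24
  add 0.0.0.0/0 -> H0 at depth 0
  add 113.187.75.86/32 -> H1 at depth 32
  lookup 113.187.75.60: bits 0111000110111011010010110 walk d0:H0→d1:-→d2:-→d3:-→d4:-→d5:-→d6:-→d7:-→d8:-→d9:-→d10:-→d11:-→d12:-→d13:-→d14:-→d15:-→d16:-→d17:-→d18:-→d19:-→d20:-→d21:-→d22:-→d23:-→d24:H2→d25:- -> H2
  add 31.186.218.0/23 -> H2 at depth 23
  lookup 113.187.75.86: bits 01110001101110110100101101010110 walk d0:H0→d1:-→d2:-→d3:-→d4:-→d5:-→d6:-→d7:-→d8:-→d9:-→d10:-→d11:-→d12:-→d13:-→d14:-→d15:-→d16:-→d17:-→d18:-→d19:-→d20:-→d21:-→d22:-→d23:-→d24:H2→d25:-→d26:-→d27:-→d28:-→d29:-→d30:-→d31:-→d32:H1 -> H1
  add 109.73.33.0/24 -> H3 at depth 24
  add 109.73.33.160/29 -> H0 at depth 29
  del 109.73.33.0/24 (clear depth 24)
  add 113.187.75.86/32 -> H3 at depth 32
  lookup 113.187.75.86: bits 01110001101110110100101101010110 walk d0:H0→d1:-→d2:-→d3:-→d4:-→d5:-→d6:-→d7:-→d8:-→d9:-→d10:-→d11:-→d12:-→d13:-→d14:-→d15:-→d16:-→d17:-→d18:-→d19:-→d20:-→d21:-→d22:-→d23:-→d24:H2→d25:-→d26:-→d27:-→d28:-→d29:-→d30:-→d31:-→d32:H3 -> H3
  add 113.187.75.86/32 -> H3 at depth 32
  del 113.187.75.0/24 (clear depth 24)
  lookup 92.176.82.0: bits 01 walk d0:H0→d1:-→d2:- -> H0
  lookup 113.187.75.86: bits 01110001101110110100101101010110 walk d0:H0→d1:-→d2:-→d3:-→d4:-→d5:-→d6:-→d7:-→d8:-→d9:-→d10:-→d11:-→d12:-→d13:-→d14:-→d15:-→d16:-→d17:-→d18:-→d19:-→d20:-→d21:-→d22:-→d23:-→d24:-→d25:-→d26:-→d27:-→d28:-→d29:-→d30:-→d31:-→d32:H3 -> H3
  lookup 113.187.73.86: bits 0111000110111011010010 walk d0:H0→d1:-→d2:-→d3:-→d4:-→d5:-→d6:-→d7:-→d8:-→d9:-→d10:-→d11:-→d12:-→d13:-→d14:-→d15:-→d16:-→d17:-→d18:-→d19:-→d20:-→d21:-→d22:- -> H0
  lookup 109.73.33.160: bits 01101101010010010010000110100 walk d0:H0→d1:-→d2:-→d3:-→d4:-→d5:-→d6:-→d7:-→d8:-→d9:-→d10:-→d11:-→d12:-→d13:-→d14:-→d15:-→d16:-→d17:-→d18:-→d19:-→d20:-→d21:-→d22:-→d23:-→d24:-→d25:-→d26:-→d27:-→d28:-→d29:H0 -> H0
  lookup 228.167.58.182: bits ε walk d0:H0 -> H0

== LOOKUPS ==
["H2","H1","H3","H0","H3","H0","H0","H0"]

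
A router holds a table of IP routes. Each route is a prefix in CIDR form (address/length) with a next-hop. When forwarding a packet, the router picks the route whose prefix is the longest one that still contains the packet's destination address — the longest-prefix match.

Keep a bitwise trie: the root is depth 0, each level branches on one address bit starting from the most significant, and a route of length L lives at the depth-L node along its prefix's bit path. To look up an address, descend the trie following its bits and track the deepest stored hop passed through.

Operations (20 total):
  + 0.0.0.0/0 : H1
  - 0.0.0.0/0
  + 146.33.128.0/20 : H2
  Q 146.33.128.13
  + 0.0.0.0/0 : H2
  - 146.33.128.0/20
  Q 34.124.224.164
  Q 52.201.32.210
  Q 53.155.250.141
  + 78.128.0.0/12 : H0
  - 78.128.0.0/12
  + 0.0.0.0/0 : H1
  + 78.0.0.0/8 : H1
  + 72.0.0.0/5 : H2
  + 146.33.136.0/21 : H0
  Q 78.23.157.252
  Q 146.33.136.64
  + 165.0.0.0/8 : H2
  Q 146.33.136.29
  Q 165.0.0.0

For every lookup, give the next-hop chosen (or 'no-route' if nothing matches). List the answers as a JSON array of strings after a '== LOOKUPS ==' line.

Trace:
  add 0.0.0.0/0 -> H1 at depth 0
  - 0.0.0.0/0 clear@0
  add 146.33.128.0/20 -> H2 at depth 20
  lookup 146.33.128.13: bits 10010010001000011000 walk d0:-→d1:-→d2:-→d3:-→d4:-→d5:-→d6:-→d7:-→d8:-→d9:-→d10:-→d11:-→d12:-→d13:-→d14:-→d15:-→d16:-→d17:-→d18:-→d19:-→d20:H2 -> H2
  add 0.0.0.0/0 -> H2 at depth 0
  - 146.33.128.0/20 clear@20
  lookup 34.124.224.164: bits ε walk d0:H2 -> H2
  lookup 52.201.32.210: bits ε walk d0:H2 -> H2
  lookup 53.155.250.141: bits ε walk d0:H2 -> H2
  add 78.128.0.0/12 -> H0 at depth 12
  - 78.128.0.0/12 clear@12
  add 0.0.0.0/0 -> H1 at depth 0
  add 78.0.0.0/8 -> H1 at depth 8
  add 72.0.0.0/5 -> H2 at depth 5
  add 146.33.136.0/21 -> H0 at depth 21
  lookup 78.23.157.252: bits 01001110 walk d0:H1→d1:-→d2:-→d3:-→d4:-→d5:H2→d6:-→d7:-→d8:H1 -> H1
  lookup 146.33.136.64: bits 100100100010000110001 walk d0:H1→d1:-→d2:-→d3:-→d4:-→d5:-→d6:-→d7:-→d8:-→d9:-→d10:-→d11:-→d12:-→d13:-→d14:-→d15:-→d16:-→d17:-→d18:-→d19:-→d20:-→d21:H0 -> H0
  add 165.0.0.0/8 -> H2 at depth 8
  lookup 146.33.136.29: bits 100100100010000110001 walk d0:H1→d1:-→d2:-→d3:-→d4:-→d5:-→d6:-→d7:-→d8:-→d9:-→d10:-→d11:-→d12:-→d13:-→d14:-→d15:-→d16:-→d17:-→d18:-→d19:-→d20:-→d21:H0 -> H0
  lookup 165.0.0.0: bits 10100101 walk d0:H1→d1:-→d2:-→d3:-→d4:-→d5:-→d6:-→d7:-→d8:H2 -> H2

== LOOKUPS ==
["H2","H2","H2","H2","H1","H0","H0","H2"]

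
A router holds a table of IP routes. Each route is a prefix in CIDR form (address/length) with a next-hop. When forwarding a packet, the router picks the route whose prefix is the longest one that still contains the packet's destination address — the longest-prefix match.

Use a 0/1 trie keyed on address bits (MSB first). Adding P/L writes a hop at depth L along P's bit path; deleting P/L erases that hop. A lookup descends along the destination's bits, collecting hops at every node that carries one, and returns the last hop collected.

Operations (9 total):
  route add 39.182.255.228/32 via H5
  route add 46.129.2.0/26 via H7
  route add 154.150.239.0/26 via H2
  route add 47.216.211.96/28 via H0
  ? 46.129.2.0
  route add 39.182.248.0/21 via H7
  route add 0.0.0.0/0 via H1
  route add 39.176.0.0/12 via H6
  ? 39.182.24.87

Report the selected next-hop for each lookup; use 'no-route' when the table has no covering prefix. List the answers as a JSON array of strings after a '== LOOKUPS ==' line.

Trace:
  + 39.182.255.228/32 (H5) depth=32
  + 46.129.2.0/26 (H7) depth=26
  + 154.150.239.0/26 (H2) depth=26
  + 47.216.211.96/28 (H0) depth=28
  ? 46.129.2.0  path d0:-→d1:-→d2:-→d3:-→d4:-→d5:-→d6:-→d7:-→d8:-→d9:-→d10:-→d11:-→d12:-→d13:-→d14:-→d15:-→d16:-→d17:-→d18:-→d19:-→d20:-→d21:-→d22:-→d23:-→d24:-→d25:-→d26:H7  best=H7
  + 39.182.248.0/21 (H7) depth=21
  + 0.0.0.0/0 (H1) depth=0
  + 39.176.0.0/12 (H6) depth=12
  ? 39.182.24.87  path d0:H1→d1:-→d2:-→d3:-→d4:-→d5:-→d6:-→d7:-→d8:-→d9:-→d10:-→d11:-→d12:H6→d13:-→d14:-→d15:-→d16:-  best=H6

== LOOKUPS ==
["H7","H6"]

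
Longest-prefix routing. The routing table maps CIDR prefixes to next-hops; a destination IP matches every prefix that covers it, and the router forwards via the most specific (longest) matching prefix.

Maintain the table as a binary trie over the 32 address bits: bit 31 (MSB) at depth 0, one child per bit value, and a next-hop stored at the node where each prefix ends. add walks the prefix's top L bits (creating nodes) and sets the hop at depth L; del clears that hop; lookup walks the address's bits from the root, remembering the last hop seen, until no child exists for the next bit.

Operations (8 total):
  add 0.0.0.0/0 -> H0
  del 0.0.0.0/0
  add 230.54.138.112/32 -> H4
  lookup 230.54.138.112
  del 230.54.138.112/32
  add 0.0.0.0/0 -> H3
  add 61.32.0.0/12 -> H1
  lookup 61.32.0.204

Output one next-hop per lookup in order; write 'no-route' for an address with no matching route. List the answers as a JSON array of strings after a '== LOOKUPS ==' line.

Trace:
  + 0.0.0.0/0 (H0) depth=0
  - 0.0.0.0/0 clear@0
  + 230.54.138.112/32 (H4) depth=32
  Q 230.54.138.112: descend 11100110001101101000101001110000 ; hops seen [H4] ; pick H4
  - 230.54.138.112/32 clear@32
  + 0.0.0.0/0 (H3) depth=0
  + 61.32.0.0/12 (H1) depth=12
  Q 61.32.0.204: descend 001111010010 ; hops seen [H3,H1] ; pick H1

== LOOKUPS ==
["H4","H1"]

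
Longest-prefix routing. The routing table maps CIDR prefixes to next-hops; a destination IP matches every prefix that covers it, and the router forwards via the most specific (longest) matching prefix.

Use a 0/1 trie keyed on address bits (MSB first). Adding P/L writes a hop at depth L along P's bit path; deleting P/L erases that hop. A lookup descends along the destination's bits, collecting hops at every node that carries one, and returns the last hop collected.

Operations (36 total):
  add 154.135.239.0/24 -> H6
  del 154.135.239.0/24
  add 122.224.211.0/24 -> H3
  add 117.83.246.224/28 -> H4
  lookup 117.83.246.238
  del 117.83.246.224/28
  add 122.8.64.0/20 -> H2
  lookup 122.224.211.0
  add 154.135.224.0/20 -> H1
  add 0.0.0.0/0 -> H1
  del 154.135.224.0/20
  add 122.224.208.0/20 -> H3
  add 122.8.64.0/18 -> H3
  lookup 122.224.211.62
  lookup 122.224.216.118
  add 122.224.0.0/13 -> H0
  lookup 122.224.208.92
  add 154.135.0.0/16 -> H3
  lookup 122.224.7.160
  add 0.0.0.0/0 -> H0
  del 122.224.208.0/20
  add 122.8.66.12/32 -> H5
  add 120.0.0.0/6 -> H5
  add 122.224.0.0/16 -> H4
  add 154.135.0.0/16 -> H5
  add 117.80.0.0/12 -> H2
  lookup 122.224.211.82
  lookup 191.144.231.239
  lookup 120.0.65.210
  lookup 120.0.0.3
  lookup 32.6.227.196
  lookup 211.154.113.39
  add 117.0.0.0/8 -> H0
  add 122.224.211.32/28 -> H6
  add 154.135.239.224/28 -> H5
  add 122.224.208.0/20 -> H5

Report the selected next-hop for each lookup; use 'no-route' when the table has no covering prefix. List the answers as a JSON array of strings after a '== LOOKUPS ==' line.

Trace:
  + 154.135.239.0/24 (H6) depth=24
  del 154.135.239.0/24 (clear depth 24)
  + 122.224.211.0/24 (H3) depth=24
  + 117.83.246.224/28 (H4) depth=28
  Q 117.83.246.238: descend 0111010101010011111101101110 ; hops seen [H4] ; pick H4
  del 117.83.246.224/28 (clear depth 28)
  + 122.8.64.0/20 (H2) depth=20
  Q 122.224.211.0: descend 011110101110000011010011 ; hops seen [H3] ; pick H3
  + 154.135.224.0/20 (H1) depth=20
  + 0.0.0.0/0 (H1) depth=0
  del 154.135.224.0/20 (clear depth 20)
  + 122.224.208.0/20 (H3) depth=20
  + 122.8.64.0/18 (H3) depth=18
  Q 122.224.211.62: descend 011110101110000011010011 ; hops seen [H1,H3,H3] ; pick H3
  Q 122.224.216.118: descend 01111010111000001101 ; hops seen [H1,H3] ; pick H3
  + 122.224.0.0/13 (H0) depth=13
  Q 122.224.208.92: descend 0111101011100000110100 ; hops seen [H1,H0,H3] ; pick H3
  + 154.135.0.0/16 (H3) depth=16
  Q 122.224.7.160: descend 0111101011100000 ; hops seen [H1,H0] ; pick H0
  + 0.0.0.0/0 (H0) depth=0
  del 122.224.208.0/20 (clear depth 20)
  + 122.8.66.12/32 (H5) depth=32
  + 120.0.0.0/6 (H5) depth=6
  + 122.224.0.0/16 (H4) depth=16
  + 154.135.0.0/16 (H5) depth=16
  + 117.80.0.0/12 (H2) depth=12
  Q 122.224.211.82: descend 011110101110000011010011 ; hops seen [H0,H5,H0,H4,H3] ; pick H3
  Q 191.144.231.239: descend 10 ; hops seen [H0] ; pick H0
  Q 120.0.65.210: descend 011110 ; hops seen [H0,H5] ; pick H5
  Q 120.0.0.3: descend 011110 ; hops seen [H0,H5] ; pick H5
  Q 32.6.227.196: descend 0 ; hops seen [H0] ; pick H0
  Q 211.154.113.39: descend 1 ; hops seen [H0] ; pick H0
  + 117.0.0.0/8 (H0) depth=8
  + 122.224.211.32/28 (H6) depth=28
  + 154.135.239.224/28 (H5) depth=28
  + 122.224.208.0/20 (H5) depth=20

== LOOKUPS ==
["H4","H3","H3","H3","H3","H0","H3","H0","H5","H5","H0","H0"]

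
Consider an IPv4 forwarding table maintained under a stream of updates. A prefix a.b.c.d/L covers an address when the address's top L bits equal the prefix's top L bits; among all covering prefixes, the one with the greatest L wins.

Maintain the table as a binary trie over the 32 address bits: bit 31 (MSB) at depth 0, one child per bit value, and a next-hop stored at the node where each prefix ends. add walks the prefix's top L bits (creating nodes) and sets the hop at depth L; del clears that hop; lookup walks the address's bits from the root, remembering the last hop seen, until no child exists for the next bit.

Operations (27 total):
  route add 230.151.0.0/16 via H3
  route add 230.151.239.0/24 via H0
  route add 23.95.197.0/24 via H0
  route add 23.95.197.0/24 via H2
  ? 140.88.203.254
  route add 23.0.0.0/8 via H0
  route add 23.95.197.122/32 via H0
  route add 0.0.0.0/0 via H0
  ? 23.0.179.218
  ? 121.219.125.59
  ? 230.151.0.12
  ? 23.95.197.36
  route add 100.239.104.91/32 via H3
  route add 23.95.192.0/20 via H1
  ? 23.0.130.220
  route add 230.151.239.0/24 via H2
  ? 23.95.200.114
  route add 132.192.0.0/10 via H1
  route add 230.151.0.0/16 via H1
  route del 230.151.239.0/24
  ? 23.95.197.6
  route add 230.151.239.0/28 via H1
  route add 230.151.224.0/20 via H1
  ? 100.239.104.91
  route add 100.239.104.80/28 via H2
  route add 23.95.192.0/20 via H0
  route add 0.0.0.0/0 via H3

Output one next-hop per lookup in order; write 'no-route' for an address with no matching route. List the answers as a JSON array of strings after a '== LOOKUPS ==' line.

Apply in order:
  + 230.151.0.0/16 (H3) depth=16
  + 230.151.239.0/24 (H0) depth=24
  + 23.95.197.0/24 (H0) depth=24
  + 23.95.197.0/24 (H2) depth=24
  ? 140.88.203.254  path d0:-→d1:-  best=no-route
  + 23.0.0.0/8 (H0) depth=8
  + 23.95.197.122/32 (H0) depth=32
  + 0.0.0.0/0 (H0) depth=0
  ? 23.0.179.218  path d0:H0→d1:-→d2:-→d3:-→d4:-→d5:-→d6:-→d7:-→d8:H0→d9:-  best=H0
  ? 121.219.125.59  path d0:H0→d1:-  best=H0
  ? 230.151.0.12  path d0:H0→d1:-→d2:-→d3:-→d4:-→d5:-→d6:-→d7:-→d8:-→d9:-→d10:-→d11:-→d12:-→d13:-→d14:-→d15:-→d16:H3  best=H3
  ? 23.95.197.36  path d0:H0→d1:-→d2:-→d3:-→d4:-→d5:-→d6:-→d7:-→d8:H0→d9:-→d10:-→d11:-→d12:-→d13:-→d14:-→d15:-→d16:-→d17:-→d18:-→d19:-→d20:-→d21:-→d22:-→d23:-→d24:H2→d25:-  best=H2
  + 100.239.104.91/32 (H3) depth=32
  + 23.95.192.0/20 (H1) depth=20
  ? 23.0.130.220  path d0:H0→d1:-→d2:-→d3:-→d4:-→d5:-→d6:-→d7:-→d8:H0→d9:-  best=H0
  + 230.151.239.0/24 (H2) depth=24
  ? 23.95.200.114  path d0:H0→d1:-→d2:-→d3:-→d4:-→d5:-→d6:-→d7:-→d8:H0→d9:-→d10:-→d11:-→d12:-→d13:-→d14:-→d15:-→d16:-→d17:-→d18:-→d19:-→d20:H1  best=H1
  + 132.192.0.0/10 (H1) depth=10
  + 230.151.0.0/16 (H1) depth=16
  - 230.151.239.0/24 clear@24
  ? 23.95.197.6  path d0:H0→d1:-→d2:-→d3:-→d4:-→d5:-→d6:-→d7:-→d8:H0→d9:-→d10:-→d11:-→d12:-→d13:-→d14:-→d15:-→d16:-→d17:-→d18:-→d19:-→d20:H1→d21:-→d22:-→d23:-→d24:H2→d25:-  best=H2
  + 230.151.239.0/28 (H1) depth=28
  + 230.151.224.0/20 (H1) depth=20
  ? 100.239.104.91  path d0:H0→d1:-→d2:-→d3:-→d4:-→d5:-→d6:-→d7:-→d8:-→d9:-→d10:-→d11:-→d12:-→d13:-→d14:-→d15:-→d16:-→d17:-→d18:-→d19:-→d20:-→d21:-→d22:-→d23:-→d24:-→d25:-→d26:-→d27:-→d28:-→d29:-→d30:-→d31:-→d32:H3  best=H3
  + 100.239.104.80/28 (H2) depth=28
  + 23.95.192.0/20 (H0) depth=20
  + 0.0.0.0/0 (H3) depth=0

== LOOKUPS ==
["no-route","H0","H0","H3","H2","H0","H1","H2","H3"]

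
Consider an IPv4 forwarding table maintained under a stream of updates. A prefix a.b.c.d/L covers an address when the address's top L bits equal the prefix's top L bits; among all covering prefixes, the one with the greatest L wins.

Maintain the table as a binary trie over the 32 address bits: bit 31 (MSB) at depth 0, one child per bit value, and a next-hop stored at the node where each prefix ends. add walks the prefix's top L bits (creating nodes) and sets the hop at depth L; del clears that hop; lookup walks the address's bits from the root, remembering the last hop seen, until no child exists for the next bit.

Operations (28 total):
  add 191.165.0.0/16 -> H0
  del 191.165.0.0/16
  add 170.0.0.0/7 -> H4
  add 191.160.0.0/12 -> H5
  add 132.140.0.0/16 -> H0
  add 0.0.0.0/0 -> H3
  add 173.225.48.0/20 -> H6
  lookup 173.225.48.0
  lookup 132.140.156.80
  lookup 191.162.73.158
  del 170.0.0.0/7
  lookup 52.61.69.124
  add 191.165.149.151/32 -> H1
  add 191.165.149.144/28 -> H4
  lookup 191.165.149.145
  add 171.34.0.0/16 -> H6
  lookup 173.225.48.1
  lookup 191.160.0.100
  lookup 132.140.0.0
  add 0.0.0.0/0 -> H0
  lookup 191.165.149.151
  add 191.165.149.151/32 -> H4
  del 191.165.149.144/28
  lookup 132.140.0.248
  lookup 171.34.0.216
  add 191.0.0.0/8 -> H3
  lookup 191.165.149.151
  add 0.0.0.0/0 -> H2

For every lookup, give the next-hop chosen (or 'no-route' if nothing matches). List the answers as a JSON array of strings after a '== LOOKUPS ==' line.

Trace:
  + 191.165.0.0/16 (H0) depth=16
  - 191.165.0.0/16 clear@16
  + 170.0.0.0/7 (H4) depth=7
  + 191.160.0.0/12 (H5) depth=12
  + 132.140.0.0/16 (H0) depth=16
  + 0.0.0.0/0 (H3) depth=0
  + 173.225.48.0/20 (H6) depth=20
  Q 173.225.48.0: descend 10101101111000010011 ; hops seen [H3,H6] ; pick H6
  Q 132.140.156.80: descend 1000010010001100 ; hops seen [H3,H0] ; pick H0
  Q 191.162.73.158: descend 1011111110100 ; hops seen [H3,H5] ; pick H5
  - 170.0.0.0/7 clear@7
  Q 52.61.69.124: descend ε ; hops seen [H3] ; pick H3
  + 191.165.149.151/32 (H1) depth=32
  + 191.165.149.144/28 (H4) depth=28
  Q 191.165.149.145: descend 10111111101001011001010110010 ; hops seen [H3,H5,H4] ; pick H4
  + 171.34.0.0/16 (H6) depth=16
  Q 173.225.48.1: descend 10101101111000010011 ; hops seen [H3,H6] ; pick H6
  Q 191.160.0.100: descend 1011111110100 ; hops seen [H3,H5] ; pick H5
  Q 132.140.0.0: descend 1000010010001100 ; hops seen [H3,H0] ; pick H0
  + 0.0.0.0/0 (H0) depth=0
  Q 191.165.149.151: descend 10111111101001011001010110010111 ; hops seen [H0,H5,H4,H1] ; pick H1
  + 191.165.149.151/32 (H4) depth=32
  - 191.165.149.144/28 clear@28
  Q 132.140.0.248: descend 1000010010001100 ; hops seen [H0,H0] ; pick H0
  Q 171.34.0.216: descend 1010101100100010 ; hops seen [H0,H6] ; pick H6
  + 191.0.0.0/8 (H3) depth=8
  Q 191.165.149.151: descend 10111111101001011001010110010111 ; hops seen [H0,H3,H5,H4] ; pick H4
  + 0.0.0.0/0 (H2) depth=0

== LOOKUPS ==
["H6","H0","H5","H3","H4","H6","H5","H0","H1","H0","H6","H4"]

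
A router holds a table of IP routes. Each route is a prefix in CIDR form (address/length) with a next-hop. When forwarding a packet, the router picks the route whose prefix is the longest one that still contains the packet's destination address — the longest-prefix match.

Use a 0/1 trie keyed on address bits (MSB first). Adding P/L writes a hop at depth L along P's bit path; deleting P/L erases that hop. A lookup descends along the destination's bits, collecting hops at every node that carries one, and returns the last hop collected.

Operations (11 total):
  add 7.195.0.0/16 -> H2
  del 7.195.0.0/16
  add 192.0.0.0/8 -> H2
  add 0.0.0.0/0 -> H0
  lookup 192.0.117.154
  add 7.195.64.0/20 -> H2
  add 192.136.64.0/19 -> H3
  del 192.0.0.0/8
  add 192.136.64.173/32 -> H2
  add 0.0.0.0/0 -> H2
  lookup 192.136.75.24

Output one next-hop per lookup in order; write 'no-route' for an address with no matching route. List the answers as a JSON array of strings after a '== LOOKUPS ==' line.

Apply in order:
  add 7.195.0.0/16 -> H2 at depth 16
  del 7.195.0.0/16 (clear depth 16)
  add 192.0.0.0/8 -> H2 at depth 8
  add 0.0.0.0/0 -> H0 at depth 0
  lookup 192.0.117.154: bits 11000000 walk d0:H0→d1:-→d2:-→d3:-→d4:-→d5:-→d6:-→d7:-→d8:H2 -> H2
  add 7.195.64.0/20 -> H2 at depth 20
  add 192.136.64.0/19 -> H3 at depth 19
  del 192.0.0.0/8 (clear depth 8)
  add 192.136.64.173/32 -> H2 at depth 32
  add 0.0.0.0/0 -> H2 at depth 0
  lookup 192.136.75.24: bits 11000000100010000100 walk d0:H2→d1:-→d2:-→d3:-→d4:-→d5:-→d6:-→d7:-→d8:-→d9:-→d10:-→d11:-→d12:-→d13:-→d14:-→d15:-→d16:-→d17:-→d18:-→d19:H3→d20:- -> H3

== LOOKUPS ==
["H2","H3"]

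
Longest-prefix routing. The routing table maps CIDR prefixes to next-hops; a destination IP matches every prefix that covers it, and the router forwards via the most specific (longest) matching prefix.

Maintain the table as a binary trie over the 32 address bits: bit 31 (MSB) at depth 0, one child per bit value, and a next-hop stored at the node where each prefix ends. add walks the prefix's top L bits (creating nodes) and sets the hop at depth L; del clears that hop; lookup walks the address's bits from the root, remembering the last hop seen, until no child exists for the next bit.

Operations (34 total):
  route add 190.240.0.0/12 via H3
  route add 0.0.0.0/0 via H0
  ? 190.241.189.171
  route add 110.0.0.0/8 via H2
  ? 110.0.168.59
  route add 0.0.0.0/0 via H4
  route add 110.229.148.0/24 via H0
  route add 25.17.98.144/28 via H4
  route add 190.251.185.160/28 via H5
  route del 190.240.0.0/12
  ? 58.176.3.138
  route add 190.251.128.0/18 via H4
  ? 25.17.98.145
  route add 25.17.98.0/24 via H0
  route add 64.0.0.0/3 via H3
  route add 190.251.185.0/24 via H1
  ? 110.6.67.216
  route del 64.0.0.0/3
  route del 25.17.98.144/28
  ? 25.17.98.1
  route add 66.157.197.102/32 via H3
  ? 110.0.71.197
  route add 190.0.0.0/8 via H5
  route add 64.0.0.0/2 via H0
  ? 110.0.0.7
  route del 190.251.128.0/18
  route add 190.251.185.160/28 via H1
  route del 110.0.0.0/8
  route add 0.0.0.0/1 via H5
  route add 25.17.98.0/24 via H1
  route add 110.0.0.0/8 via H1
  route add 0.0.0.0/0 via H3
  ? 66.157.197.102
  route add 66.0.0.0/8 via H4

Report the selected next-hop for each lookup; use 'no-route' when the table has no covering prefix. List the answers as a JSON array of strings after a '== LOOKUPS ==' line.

Apply in order:
  add 190.240.0.0/12 -> H3 at depth 12
  add 0.0.0.0/0 -> H0 at depth 0
  ? 190.241.189.171  path d0:H0→d1:-→d2:-→d3:-→d4:-→d5:-→d6:-→d7:-→d8:-→d9:-→d10:-→d11:-→d12:H3  best=H3
  add 110.0.0.0/8 -> H2 at depth 8
  ? 110.0.168.59  path d0:H0→d1:-→d2:-→d3:-→d4:-→d5:-→d6:-→d7:-→d8:H2  best=H2
  add 0.0.0.0/0 -> H4 at depth 0
  add 110.229.148.0/24 -> H0 at depth 24
  add 25.17.98.144/28 -> H4 at depth 28
  add 190.251.185.160/28 -> H5 at depth 28
  - 190.240.0.0/12 clear@12
  ? 58.176.3.138  path d0:H4→d1:-→d2:-  best=H4
  add 190.251.128.0/18 -> H4 at depth 18
  ? 25.17.98.145  path d0:H4→d1:-→d2:-→d3:-→d4:-→d5:-→d6:-→d7:-→d8:-→d9:-→d10:-→d11:-→d12:-→d13:-→d14:-→d15:-→d16:-→d17:-→d18:-→d19:-→d20:-→d21:-→d22:-→d23:-→d24:-→d25:-→d26:-→d27:-→d28:H4  best=H4
  add 25.17.98.0/24 -> H0 at depth 24
  add 64.0.0.0/3 -> H3 at depth 3
  add 190.251.185.0/24 -> H1 at depth 24
  ? 110.6.67.216  path d0:H4→d1:-→d2:-→d3:-→d4:-→d5:-→d6:-→d7:-→d8:H2  best=H2
  - 64.0.0.0/3 clear@3
  - 25.17.98.144/28 clear@28
  ? 25.17.98.1  path d0:H4→d1:-→d2:-→d3:-→d4:-→d5:-→d6:-→d7:-→d8:-→d9:-→d10:-→d11:-→d12:-→d13:-→d14:-→d15:-→d16:-→d17:-→d18:-→d19:-→d20:-→d21:-→d22:-→d23:-→d24:H0  best=H0
  add 66.157.197.102/32 -> H3 at depth 32
  ? 110.0.71.197  path d0:H4→d1:-→d2:-→d3:-→d4:-→d5:-→d6:-→d7:-→d8:H2  best=H2
  add 190.0.0.0/8 -> H5 at depth 8
  add 64.0.0.0/2 -> H0 at depth 2
  ? 110.0.0.7  path d0:H4→d1:-→d2:H0→d3:-→d4:-→d5:-→d6:-→d7:-→d8:H2  best=H2
  - 190.251.128.0/18 clear@18
  add 190.251.185.160/28 -> H1 at depth 28
  - 110.0.0.0/8 clear@8
  add 0.0.0.0/1 -> H5 at depth 1
  add 25.17.98.0/24 -> H1 at depth 24
  add 110.0.0.0/8 -> H1 at depth 8
  add 0.0.0.0/0 -> H3 at depth 0
  ? 66.157.197.102  path d0:H3→d1:H5→d2:H0→d3:-→d4:-→d5:-→d6:-→d7:-→d8:-→d9:-→d10:-→d11:-→d12:-→d13:-→d14:-→d15:-→d16:-→d17:-→d18:-→d19:-→d20:-→d21:-→d22:-→d23:-→d24:-→d25:-→d26:-→d27:-→d28:-→d29:-→d30:-→d31:-→d32:H3  best=H3
  add 66.0.0.0/8 -> H4 at depth 8

== LOOKUPS ==
["H3","H2","H4","H4","H2","H0","H2","H2","H3"]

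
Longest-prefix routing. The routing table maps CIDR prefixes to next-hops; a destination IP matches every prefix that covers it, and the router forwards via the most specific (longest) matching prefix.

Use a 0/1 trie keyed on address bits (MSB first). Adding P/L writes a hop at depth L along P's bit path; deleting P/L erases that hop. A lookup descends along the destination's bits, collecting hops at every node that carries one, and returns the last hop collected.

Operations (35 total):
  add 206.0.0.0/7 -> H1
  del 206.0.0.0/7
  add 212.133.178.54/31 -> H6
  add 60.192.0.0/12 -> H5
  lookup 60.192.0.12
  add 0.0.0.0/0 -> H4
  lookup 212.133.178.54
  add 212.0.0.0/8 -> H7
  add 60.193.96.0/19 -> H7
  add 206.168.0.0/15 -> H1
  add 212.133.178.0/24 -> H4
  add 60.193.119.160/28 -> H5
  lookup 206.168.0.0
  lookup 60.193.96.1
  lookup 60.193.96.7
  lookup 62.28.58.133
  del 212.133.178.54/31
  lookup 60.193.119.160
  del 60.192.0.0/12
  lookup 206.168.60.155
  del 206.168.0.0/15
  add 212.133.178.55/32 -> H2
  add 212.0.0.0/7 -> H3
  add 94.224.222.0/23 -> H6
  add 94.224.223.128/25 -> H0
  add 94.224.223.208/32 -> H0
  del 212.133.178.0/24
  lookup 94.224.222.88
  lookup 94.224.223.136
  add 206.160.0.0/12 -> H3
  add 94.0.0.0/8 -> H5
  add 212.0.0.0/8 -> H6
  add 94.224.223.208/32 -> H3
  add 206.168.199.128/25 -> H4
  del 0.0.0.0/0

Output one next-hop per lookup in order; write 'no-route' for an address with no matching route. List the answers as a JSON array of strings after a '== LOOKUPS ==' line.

Trace:
  add 206.0.0.0/7 -> H1 at depth 7
  del 206.0.0.0/7 (clear depth 7)
  add 212.133.178.54/31 -> H6 at depth 31
  add 60.192.0.0/12 -> H5 at depth 12
  lookup 60.192.0.12: bits 001111001100 walk d0:-→d1:-→d2:-→d3:-→d4:-→d5:-→d6:-→d7:-→d8:-→d9:-→d10:-→d11:-→d12:H5 -> H5
  add 0.0.0.0/0 -> H4 at depth 0
  lookup 212.133.178.54: bits 1101010010000101101100100011011 walk d0:H4→d1:-→d2:-→d3:-→d4:-→d5:-→d6:-→d7:-→d8:-→d9:-→d10:-→d11:-→d12:-→d13:-→d14:-→d15:-→d16:-→d17:-→d18:-→d19:-→d20:-→d21:-→d22:-→d23:-→d24:-→d25:-→d26:-→d27:-→d28:-→d29:-→d30:-→d31:H6 -> H6
  add 212.0.0.0/8 -> H7 at depth 8
  add 60.193.96.0/19 -> H7 at depth 19
  add 206.168.0.0/15 -> H1 at depth 15
  add 212.133.178.0/24 -> H4 at depth 24
  add 60.193.119.160/28 -> H5 at depth 28
  lookup 206.168.0.0: bits 110011101010100 walk d0:H4→d1:-→d2:-→d3:-→d4:-→d5:-→d6:-→d7:-→d8:-→d9:-→d10:-→d11:-→d12:-→d13:-→d14:-→d15:H1 -> H1
  lookup 60.193.96.1: bits 0011110011000001011 walk d0:H4→d1:-→d2:-→d3:-→d4:-→d5:-→d6:-→d7:-→d8:-→d9:-→d10:-→d11:-→d12:H5→d13:-→d14:-→d15:-→d16:-→d17:-→d18:-→d19:H7 -> H7
  lookup 60.193.96.7: bits 0011110011000001011 walk d0:H4→d1:-→d2:-→d3:-→d4:-→d5:-→d6:-→d7:-→d8:-→d9:-→d10:-→d11:-→d12:H5→d13:-→d14:-→d15:-→d16:-→d17:-→d18:-→d19:H7 -> H7
  lookup 62.28.58.133: bits 001111 walk d0:H4→d1:-→d2:-→d3:-→d4:-→d5:-→d6:- -> H4
  del 212.133.178.54/31 (clear depth 31)
  lookup 60.193.119.160: bits 0011110011000001011101111010 walk d0:H4→d1:-→d2:-→d3:-→d4:-→d5:-→d6:-→d7:-→d8:-→d9:-→d10:-→d11:-→d12:H5→d13:-→d14:-→d15:-→d16:-→d17:-→d18:-→d19:H7→d20:-→d21:-→d22:-→d23:-→d24:-→d25:-→d26:-→d27:-→d28:H5 -> H5
  del 60.192.0.0/12 (clear depth 12)
  lookup 206.168.60.155: bits 110011101010100 walk d0:H4→d1:-→d2:-→d3:-→d4:-→d5:-→d6:-→d7:-→d8:-→d9:-→d10:-→d11:-→d12:-→d13:-→d14:-→d15:H1 -> H1
  del 206.168.0.0/15 (clear depth 15)
  add 212.133.178.55/32 -> H2 at depth 32
  add 212.0.0.0/7 -> H3 at depth 7
  add 94.224.222.0/23 -> H6 at depth 23
  add 94.224.223.128/25 -> H0 at depth 25
  add 94.224.223.208/32 -> H0 at depth 32
  del 212.133.178.0/24 (clear depth 24)
  lookup 94.224.222.88: bits 01011110111000001101111 walk d0:H4→d1:-→d2:-→d3:-→d4:-→d5:-→d6:-→d7:-→d8:-→d9:-→d10:-→d11:-→d12:-→d13:-→d14:-→d15:-→d16:-→d17:-→d18:-→d19:-→d20:-→d21:-→d22:-→d23:H6 -> H6
  lookup 94.224.223.136: bits 0101111011100000110111111 walk d0:H4→d1:-→d2:-→d3:-→d4:-→d5:-→d6:-→d7:-→d8:-→d9:-→d10:-→d11:-→d12:-→d13:-→d14:-→d15:-→d16:-→d17:-→d18:-→d19:-→d20:-→d21:-→d22:-→d23:H6→d24:-→d25:H0 -> H0
  add 206.160.0.0/12 -> H3 at depth 12
  add 94.0.0.0/8 -> H5 at depth 8
  add 212.0.0.0/8 -> H6 at depth 8
  add 94.224.223.208/32 -> H3 at depth 32
  add 206.168.199.128/25 -> H4 at depth 25
  del 0.0.0.0/0 (clear depth 0)

== LOOKUPS ==
["H5","H6","H1","H7","H7","H4","H5","H1","H6","H0"]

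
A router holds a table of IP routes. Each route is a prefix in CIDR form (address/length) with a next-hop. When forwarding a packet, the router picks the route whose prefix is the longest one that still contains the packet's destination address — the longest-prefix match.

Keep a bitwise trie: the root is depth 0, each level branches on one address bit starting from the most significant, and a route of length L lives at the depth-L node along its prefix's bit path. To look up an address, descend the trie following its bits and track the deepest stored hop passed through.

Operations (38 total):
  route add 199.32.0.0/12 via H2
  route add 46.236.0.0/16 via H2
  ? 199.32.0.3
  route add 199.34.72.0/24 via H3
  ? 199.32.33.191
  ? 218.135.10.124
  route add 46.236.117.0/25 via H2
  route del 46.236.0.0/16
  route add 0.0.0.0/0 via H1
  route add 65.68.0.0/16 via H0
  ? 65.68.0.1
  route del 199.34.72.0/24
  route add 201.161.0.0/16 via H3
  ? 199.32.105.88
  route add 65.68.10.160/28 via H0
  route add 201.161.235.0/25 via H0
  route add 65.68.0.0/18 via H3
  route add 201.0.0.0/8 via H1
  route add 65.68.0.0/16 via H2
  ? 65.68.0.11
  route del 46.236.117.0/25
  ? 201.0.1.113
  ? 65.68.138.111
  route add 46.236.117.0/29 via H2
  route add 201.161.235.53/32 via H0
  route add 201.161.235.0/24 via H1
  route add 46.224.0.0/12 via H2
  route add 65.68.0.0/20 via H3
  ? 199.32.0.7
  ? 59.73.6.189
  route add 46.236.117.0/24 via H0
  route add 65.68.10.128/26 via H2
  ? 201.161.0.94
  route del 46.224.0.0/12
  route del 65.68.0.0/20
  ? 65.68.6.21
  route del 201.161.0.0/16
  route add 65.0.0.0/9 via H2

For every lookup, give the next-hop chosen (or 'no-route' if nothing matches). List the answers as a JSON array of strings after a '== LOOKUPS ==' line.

Apply in order:
  + 199.32.0.0/12 (H2) depth=12
  + 46.236.0.0/16 (H2) depth=16
  lookup 199.32.0.3: bits 110001110010 walk d0:-→d1:-→d2:-→d3:-→d4:-→d5:-→d6:-→d7:-→d8:-→d9:-→d10:-→d11:-→d12:H2 -> H2
  + 199.34.72.0/24 (H3) depth=24
  lookup 199.32.33.191: bits 11000111001000 walk d0:-→d1:-→d2:-→d3:-→d4:-→d5:-→d6:-→d7:-→d8:-→d9:-→d10:-→d11:-→d12:H2→d13:-→d14:- -> H2
  lookup 218.135.10.124: bits 110 walk d0:-→d1:-→d2:-→d3:- -> no-route
  + 46.236.117.0/25 (H2) depth=25
  del 46.236.0.0/16 (clear depth 16)
  + 0.0.0.0/0 (H1) depth=0
  + 65.68.0.0/16 (H0) depth=16
  lookup 65.68.0.1: bits 0100000101000100 walk d0:H1→d1:-→d2:-→d3:-→d4:-→d5:-→d6:-→d7:-→d8:-→d9:-→d10:-→d11:-→d12:-→d13:-→d14:-→d15:-→d16:H0 -> H0
  del 199.34.72.0/24 (clear depth 24)
  + 201.161.0.0/16 (H3) depth=16
  lookup 199.32.105.88: bits 11000111001000 walk d0:H1→d1:-→d2:-→d3:-→d4:-→d5:-→d6:-→d7:-→d8:-→d9:-→d10:-→d11:-→d12:H2→d13:-→d14:- -> H2
  + 65.68.10.160/28 (H0) depth=28
  + 201.161.235.0/25 (H0) depth=25
  + 65.68.0.0/18 (H3) depth=18
  + 201.0.0.0/8 (H1) depth=8
  + 65.68.0.0/16 (H2) depth=16
  lookup 65.68.0.11: bits 01000001010001000000 walk d0:H1→d1:-→d2:-→d3:-→d4:-→d5:-→d6:-→d7:-→d8:-→d9:-→d10:-→d11:-→d12:-→d13:-→d14:-→d15:-→d16:H2→d17:-→d18:H3→d19:-→d20:- -> H3
  del 46.236.117.0/25 (clear depth 25)
  lookup 201.0.1.113: bits 11001001 walk d0:H1→d1:-→d2:-→d3:-→d4:-→d5:-→d6:-→d7:-→d8:H1 -> H1
  lookup 65.68.138.111: bits 0100000101000100 walk d0:H1→d1:-→d2:-→d3:-→d4:-→d5:-→d6:-→d7:-→d8:-→d9:-→d10:-→d11:-→d12:-→d13:-→d14:-→d15:-→d16:H2 -> H2
  + 46.236.117.0/29 (H2) depth=29
  + 201.161.235.53/32 (H0) depth=32
  + 201.161.235.0/24 (H1) depth=24
  + 46.224.0.0/12 (H2) depth=12
  + 65.68.0.0/20 (H3) depth=20
  lookup 199.32.0.7: bits 11000111001000 walk d0:H1→d1:-→d2:-→d3:-→d4:-→d5:-→d6:-→d7:-→d8:-→d9:-→d10:-→d11:-→d12:H2→d13:-→d14:- -> H2
  lookup 59.73.6.189: bits 001 walk d0:H1→d1:-→d2:-→d3:- -> H1
  + 46.236.117.0/24 (H0) depth=24
  + 65.68.10.128/26 (H2) depth=26
  lookup 201.161.0.94: bits 1100100110100001 walk d0:H1→d1:-→d2:-→d3:-→d4:-→d5:-→d6:-→d7:-→d8:H1→d9:-→d10:-→d11:-→d12:-→d13:-→d14:-→d15:-→d16:H3 -> H3
  del 46.224.0.0/12 (clear depth 12)
  del 65.68.0.0/20 (clear depth 20)
  lookup 65.68.6.21: bits 01000001010001000000 walk d0:H1→d1:-→d2:-→d3:-→d4:-→d5:-→d6:-→d7:-→d8:-→d9:-→d10:-→d11:-→d12:-→d13:-→d14:-→d15:-→d16:H2→d17:-→d18:H3→d19:-→d20:- -> H3
  del 201.161.0.0/16 (clear depth 16)
  + 65.0.0.0/9 (H2) depth=9

== LOOKUPS ==
["H2","H2","no-route","H0","H2","H3","H1","H2","H2","H1","H3","H3"]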